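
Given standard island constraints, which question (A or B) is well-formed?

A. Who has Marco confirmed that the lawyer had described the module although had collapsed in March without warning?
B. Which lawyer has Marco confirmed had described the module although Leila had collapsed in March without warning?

B

In A, the wh-phrase is extracted from inside an adjunct island (introduced by "although"), which blocks movement.
In B, the extraction path crosses only that-complement boundaries, which are transparent.
So B is grammatical.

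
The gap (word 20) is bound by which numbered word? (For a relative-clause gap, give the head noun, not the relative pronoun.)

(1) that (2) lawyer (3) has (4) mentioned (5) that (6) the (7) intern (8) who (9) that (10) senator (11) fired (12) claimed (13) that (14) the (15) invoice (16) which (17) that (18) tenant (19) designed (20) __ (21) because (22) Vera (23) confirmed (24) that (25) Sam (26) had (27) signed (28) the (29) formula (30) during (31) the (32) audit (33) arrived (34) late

The gap at 20 is the object of "designed", inside a relative clause.
The relative pronoun is "which" (word 16); it is bound by the head noun immediately before it.
Its filler is the head noun "invoice", at word 15.

15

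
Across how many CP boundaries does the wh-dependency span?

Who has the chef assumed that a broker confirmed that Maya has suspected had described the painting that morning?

"who" is extracted from the subject of "described".
Boundaries crossed, outermost first: [that], [that], [Ø] — 3 in total.

3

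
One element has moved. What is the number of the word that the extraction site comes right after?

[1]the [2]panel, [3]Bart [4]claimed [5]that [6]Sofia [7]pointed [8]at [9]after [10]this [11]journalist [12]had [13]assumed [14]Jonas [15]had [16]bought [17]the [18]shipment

The displaced element is "the panel" (word 2).
It is linked across 1 clause boundary (that).
It functions as the object of the preposition "at" of "pointed", so the gap sits immediately after word 8 ("at").
Base order: Bart claimed that Sofia pointed at the panel after this journalist had assumed Jonas had bought the shipment.

8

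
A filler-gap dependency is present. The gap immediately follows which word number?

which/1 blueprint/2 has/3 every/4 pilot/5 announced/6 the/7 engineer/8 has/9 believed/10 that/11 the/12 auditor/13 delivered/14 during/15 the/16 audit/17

14

The displaced element is "which blueprint" (word 2).
It is linked across 2 clause boundaries (Ø → that).
It functions as the direct object of "delivered", so the gap sits immediately after word 14 ("delivered").
Base order: Every pilot has announced the engineer has believed that the auditor delivered which blueprint during the audit.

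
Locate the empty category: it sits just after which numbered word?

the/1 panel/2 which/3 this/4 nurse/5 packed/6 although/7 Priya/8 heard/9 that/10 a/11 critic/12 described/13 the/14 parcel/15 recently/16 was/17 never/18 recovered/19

The displaced element is "the panel" (word 2).
It functions as the direct object of "packed", so the gap sits immediately after word 6 ("packed").
Base order: This nurse packed the panel although Priya heard that a critic described the parcel recently.

6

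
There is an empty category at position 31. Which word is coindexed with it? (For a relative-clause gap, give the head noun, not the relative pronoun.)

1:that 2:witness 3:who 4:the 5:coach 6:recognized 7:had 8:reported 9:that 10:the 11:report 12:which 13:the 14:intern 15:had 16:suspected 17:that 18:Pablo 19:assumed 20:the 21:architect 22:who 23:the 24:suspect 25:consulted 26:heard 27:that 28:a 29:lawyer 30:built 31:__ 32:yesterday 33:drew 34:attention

The gap at 31 is the object of "built", inside a relative clause.
The relative pronoun is "which" (word 12); it is bound by the head noun immediately before it.
Its filler is the head noun "report", at word 11.

11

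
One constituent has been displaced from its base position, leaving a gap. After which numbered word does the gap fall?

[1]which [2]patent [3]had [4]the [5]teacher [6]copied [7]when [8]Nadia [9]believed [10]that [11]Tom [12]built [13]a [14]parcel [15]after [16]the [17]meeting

6

The displaced element is "which patent" (word 2).
It functions as the direct object of "copied", so the gap sits immediately after word 6 ("copied").
Base order: The teacher had copied which patent when Nadia believed that Tom built a parcel after the meeting.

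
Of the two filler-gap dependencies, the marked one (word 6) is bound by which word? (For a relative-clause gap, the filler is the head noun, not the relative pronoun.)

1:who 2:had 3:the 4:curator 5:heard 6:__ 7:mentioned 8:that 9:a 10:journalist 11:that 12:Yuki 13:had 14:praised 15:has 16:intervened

The marked gap is the subject of "mentioned".
Its filler is the fronted wh-phrase "who", at word 1.
(The other dependency links word 10 to a gap after word 14.)

1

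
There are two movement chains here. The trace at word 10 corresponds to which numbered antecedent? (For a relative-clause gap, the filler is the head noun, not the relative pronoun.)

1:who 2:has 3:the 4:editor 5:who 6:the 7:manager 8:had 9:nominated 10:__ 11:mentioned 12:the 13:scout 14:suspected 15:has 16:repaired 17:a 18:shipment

The marked gap is inside the relative clause, the direct object of "nominated".
Its filler is the head noun "editor" (via "who"), at word 4.
(The other dependency links word 1 to a gap after word 14.)

4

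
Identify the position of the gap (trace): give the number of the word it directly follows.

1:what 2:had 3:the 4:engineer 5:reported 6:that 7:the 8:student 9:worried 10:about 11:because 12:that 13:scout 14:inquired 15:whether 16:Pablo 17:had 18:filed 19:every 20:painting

10

The displaced element is "what" (word 1).
It is linked across 1 clause boundary (that).
It functions as the object of the preposition "about" of "worried", so the gap sits immediately after word 10 ("about").
Base order: The engineer had reported that the student worried about what because that scout inquired whether Pablo had filed every painting.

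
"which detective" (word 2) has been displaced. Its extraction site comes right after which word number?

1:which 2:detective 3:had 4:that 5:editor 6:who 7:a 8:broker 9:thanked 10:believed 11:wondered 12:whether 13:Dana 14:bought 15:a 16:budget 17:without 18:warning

10

The displaced element is "which detective" (word 2).
It is linked across 1 clause boundary (Ø).
It functions as the subject of "wondered", so the gap sits immediately after word 10 ("believed").
Base order: That editor who a broker thanked had believed that which detective wondered whether Dana bought a budget without warning.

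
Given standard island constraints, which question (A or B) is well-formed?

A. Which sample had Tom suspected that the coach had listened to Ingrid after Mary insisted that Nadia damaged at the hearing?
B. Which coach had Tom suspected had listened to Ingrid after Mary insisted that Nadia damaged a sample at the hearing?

B

In A, the wh-phrase is extracted from inside an adjunct island (introduced by "after"), which blocks movement.
In B, the extraction path crosses only that-complement boundaries, which are transparent.
So B is grammatical.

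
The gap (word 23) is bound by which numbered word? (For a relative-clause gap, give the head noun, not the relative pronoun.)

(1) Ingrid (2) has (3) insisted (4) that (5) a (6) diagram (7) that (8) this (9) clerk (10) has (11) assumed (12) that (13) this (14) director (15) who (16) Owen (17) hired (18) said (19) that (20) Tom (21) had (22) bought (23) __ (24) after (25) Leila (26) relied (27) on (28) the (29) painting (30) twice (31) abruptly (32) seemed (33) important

6

The gap at 23 is the object of "bought", inside a relative clause.
The relative pronoun is "that" (word 7); it is bound by the head noun immediately before it.
Its filler is the head noun "diagram", at word 6.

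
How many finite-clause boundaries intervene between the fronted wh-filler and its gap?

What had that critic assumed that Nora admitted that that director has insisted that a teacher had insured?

3

"what" is extracted from the object of "insured".
Boundaries crossed, outermost first: [that], [that], [that] — 3 in total.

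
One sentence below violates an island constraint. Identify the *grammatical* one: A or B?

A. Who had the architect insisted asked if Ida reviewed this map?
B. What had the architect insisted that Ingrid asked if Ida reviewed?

A

In B, the wh-phrase is extracted from inside a wh-island (introduced by "if"), which blocks movement.
In A, the extraction path crosses only that-complement boundaries, which are transparent.
So A is grammatical.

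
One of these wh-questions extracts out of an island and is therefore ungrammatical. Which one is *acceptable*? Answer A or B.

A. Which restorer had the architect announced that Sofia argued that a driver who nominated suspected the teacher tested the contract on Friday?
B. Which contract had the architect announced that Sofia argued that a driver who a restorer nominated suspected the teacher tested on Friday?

In A, the wh-phrase is extracted from inside a complex-NP island (relative clause) (introduced by "who"), which blocks movement.
In B, the extraction path crosses only that-complement boundaries, which are transparent.
So B is grammatical.

B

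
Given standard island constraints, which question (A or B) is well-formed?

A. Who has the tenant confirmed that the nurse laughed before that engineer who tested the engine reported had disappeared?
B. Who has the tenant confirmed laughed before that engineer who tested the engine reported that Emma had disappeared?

In A, the wh-phrase is extracted from inside an adjunct island (introduced by "before"), which blocks movement.
In B, the extraction path crosses only that-complement boundaries, which are transparent.
So B is grammatical.

B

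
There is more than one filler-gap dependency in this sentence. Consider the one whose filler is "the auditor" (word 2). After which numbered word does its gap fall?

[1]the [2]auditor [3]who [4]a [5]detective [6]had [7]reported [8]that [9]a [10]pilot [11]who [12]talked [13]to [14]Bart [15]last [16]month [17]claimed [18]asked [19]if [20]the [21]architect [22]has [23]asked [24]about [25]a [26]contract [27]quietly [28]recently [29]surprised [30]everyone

The displaced element is "the auditor" (word 2).
It is linked across 2 clause boundaries (that → Ø).
It functions as the subject of "asked", so the gap sits immediately after word 17 ("claimed").
Base order: A detective had reported that a pilot who talked to Bart last month claimed that the auditor asked if the architect has asked about a contract quietly recently.

17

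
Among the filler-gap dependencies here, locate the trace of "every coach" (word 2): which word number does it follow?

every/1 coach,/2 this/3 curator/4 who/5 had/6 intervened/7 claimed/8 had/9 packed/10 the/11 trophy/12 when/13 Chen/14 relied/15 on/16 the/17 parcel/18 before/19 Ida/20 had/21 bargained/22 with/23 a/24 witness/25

8

The displaced element is "every coach" (word 2).
It is linked across 1 clause boundary (Ø).
It functions as the subject of "packed", so the gap sits immediately after word 8 ("claimed").
Base order: This curator who had intervened claimed that every coach had packed the trophy when Chen relied on the parcel before Ida had bargained with a witness.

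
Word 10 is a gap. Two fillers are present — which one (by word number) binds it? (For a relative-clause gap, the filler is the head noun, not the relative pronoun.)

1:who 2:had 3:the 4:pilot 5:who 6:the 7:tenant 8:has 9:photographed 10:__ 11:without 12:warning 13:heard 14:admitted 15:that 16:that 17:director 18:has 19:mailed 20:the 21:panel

4

The marked gap is inside the relative clause, the direct object of "photographed".
Its filler is the head noun "pilot" (via "who"), at word 4.
(The other dependency links word 1 to a gap after word 13.)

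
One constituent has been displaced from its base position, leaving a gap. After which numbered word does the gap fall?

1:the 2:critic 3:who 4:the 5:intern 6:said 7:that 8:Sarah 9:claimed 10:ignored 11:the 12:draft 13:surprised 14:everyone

The displaced element is "the critic" (word 2).
It is linked across 2 clause boundaries (that → Ø).
It functions as the subject of "ignored", so the gap sits immediately after word 9 ("claimed").
Base order: The intern said that Sarah claimed that the critic ignored the draft.

9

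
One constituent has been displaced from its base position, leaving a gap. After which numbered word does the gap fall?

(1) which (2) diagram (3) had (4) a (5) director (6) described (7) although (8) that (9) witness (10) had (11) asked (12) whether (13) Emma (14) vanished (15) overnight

The displaced element is "which diagram" (word 2).
It functions as the direct object of "described", so the gap sits immediately after word 6 ("described").
Base order: A director had described which diagram although that witness had asked whether Emma vanished overnight.

6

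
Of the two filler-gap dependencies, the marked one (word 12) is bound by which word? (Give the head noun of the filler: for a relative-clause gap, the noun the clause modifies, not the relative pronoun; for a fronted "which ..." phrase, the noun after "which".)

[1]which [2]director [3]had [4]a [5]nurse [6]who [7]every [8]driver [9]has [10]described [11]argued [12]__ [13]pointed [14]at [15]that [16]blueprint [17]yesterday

2

The marked gap is the subject of "pointed".
Its filler is the fronted wh-phrase "which director", at word 2.
(The other dependency links word 5 to a gap after word 10.)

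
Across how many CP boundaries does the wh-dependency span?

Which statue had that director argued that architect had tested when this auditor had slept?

"which statue" is extracted from the object of "tested".
Boundaries crossed, outermost first: [Ø] — 1 in total.

1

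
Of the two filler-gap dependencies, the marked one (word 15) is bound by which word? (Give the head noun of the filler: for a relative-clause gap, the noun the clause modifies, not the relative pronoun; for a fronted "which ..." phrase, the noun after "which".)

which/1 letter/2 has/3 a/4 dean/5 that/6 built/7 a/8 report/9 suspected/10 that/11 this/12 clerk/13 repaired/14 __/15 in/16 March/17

2

The marked gap is the direct object of "repaired".
Its filler is the fronted wh-phrase "which letter", at word 2.
(The other dependency links word 5 to a gap after word 6.)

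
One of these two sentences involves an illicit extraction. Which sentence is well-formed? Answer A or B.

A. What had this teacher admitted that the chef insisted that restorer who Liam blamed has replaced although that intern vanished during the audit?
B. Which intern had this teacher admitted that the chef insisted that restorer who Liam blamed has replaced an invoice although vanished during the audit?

A

In B, the wh-phrase is extracted from inside an adjunct island (introduced by "although"), which blocks movement.
In A, the extraction path crosses only that-complement boundaries, which are transparent.
So A is grammatical.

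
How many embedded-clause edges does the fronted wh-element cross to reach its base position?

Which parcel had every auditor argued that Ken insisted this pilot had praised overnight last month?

"which parcel" is extracted from the object of "praised".
Boundaries crossed, outermost first: [that], [Ø] — 2 in total.

2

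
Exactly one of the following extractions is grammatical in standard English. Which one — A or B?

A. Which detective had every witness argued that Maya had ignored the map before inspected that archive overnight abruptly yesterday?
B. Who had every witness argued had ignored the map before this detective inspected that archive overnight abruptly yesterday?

In A, the wh-phrase is extracted from inside an adjunct island (introduced by "before"), which blocks movement.
In B, the extraction path crosses only that-complement boundaries, which are transparent.
So B is grammatical.

B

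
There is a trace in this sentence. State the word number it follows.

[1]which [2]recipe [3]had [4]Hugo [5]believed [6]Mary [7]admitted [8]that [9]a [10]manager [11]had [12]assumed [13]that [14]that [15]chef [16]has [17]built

The displaced element is "which recipe" (word 2).
It is linked across 3 clause boundaries (Ø → that → that).
It functions as the direct object of "built", so the gap sits immediately after word 17 ("built").
Base order: Hugo had believed Mary admitted that a manager had assumed that that chef has built which recipe.

17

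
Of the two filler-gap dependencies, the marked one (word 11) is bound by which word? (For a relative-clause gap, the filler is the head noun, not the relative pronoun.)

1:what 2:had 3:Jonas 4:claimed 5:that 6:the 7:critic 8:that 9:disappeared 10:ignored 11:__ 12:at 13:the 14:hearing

The marked gap is the direct object of "ignored".
Its filler is the fronted wh-phrase "what", at word 1.
(The other dependency links word 7 to a gap after word 8.)

1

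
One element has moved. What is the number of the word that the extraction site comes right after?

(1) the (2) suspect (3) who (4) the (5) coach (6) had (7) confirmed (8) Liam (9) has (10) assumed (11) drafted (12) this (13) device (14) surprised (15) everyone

The displaced element is "the suspect" (word 2).
It is linked across 2 clause boundaries (Ø → Ø).
It functions as the subject of "drafted", so the gap sits immediately after word 10 ("assumed").
Base order: The coach had confirmed Liam has assumed that the suspect drafted this device.

10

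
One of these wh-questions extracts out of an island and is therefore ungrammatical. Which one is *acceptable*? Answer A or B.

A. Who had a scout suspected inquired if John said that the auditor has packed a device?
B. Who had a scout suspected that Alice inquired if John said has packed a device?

In B, the wh-phrase is extracted from inside a wh-island (introduced by "if"), which blocks movement.
In A, the extraction path crosses only that-complement boundaries, which are transparent.
So A is grammatical.

A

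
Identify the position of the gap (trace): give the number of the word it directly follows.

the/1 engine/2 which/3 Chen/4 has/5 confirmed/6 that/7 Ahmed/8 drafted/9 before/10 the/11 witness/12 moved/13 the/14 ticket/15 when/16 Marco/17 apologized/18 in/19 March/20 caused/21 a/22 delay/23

The displaced element is "the engine" (word 2).
It is linked across 1 clause boundary (that).
It functions as the direct object of "drafted", so the gap sits immediately after word 9 ("drafted").
Base order: Chen has confirmed that Ahmed drafted the engine before the witness moved the ticket when Marco apologized in March.

9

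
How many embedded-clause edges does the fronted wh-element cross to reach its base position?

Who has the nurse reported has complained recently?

"who" is extracted from the subject of "complained".
Boundaries crossed, outermost first: [Ø] — 1 in total.

1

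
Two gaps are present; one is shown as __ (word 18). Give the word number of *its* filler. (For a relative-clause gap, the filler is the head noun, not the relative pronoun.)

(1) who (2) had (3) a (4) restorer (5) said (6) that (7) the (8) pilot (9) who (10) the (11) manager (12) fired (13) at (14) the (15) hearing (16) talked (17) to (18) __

The marked gap is the object of the preposition "to" of "talked".
Its filler is the fronted wh-phrase "who", at word 1.
(The other dependency links word 8 to a gap after word 12.)

1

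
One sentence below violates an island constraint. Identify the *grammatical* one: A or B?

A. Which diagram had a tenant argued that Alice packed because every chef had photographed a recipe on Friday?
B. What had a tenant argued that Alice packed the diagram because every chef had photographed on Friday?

In B, the wh-phrase is extracted from inside an adjunct island (introduced by "because"), which blocks movement.
In A, the extraction path crosses only that-complement boundaries, which are transparent.
So A is grammatical.

A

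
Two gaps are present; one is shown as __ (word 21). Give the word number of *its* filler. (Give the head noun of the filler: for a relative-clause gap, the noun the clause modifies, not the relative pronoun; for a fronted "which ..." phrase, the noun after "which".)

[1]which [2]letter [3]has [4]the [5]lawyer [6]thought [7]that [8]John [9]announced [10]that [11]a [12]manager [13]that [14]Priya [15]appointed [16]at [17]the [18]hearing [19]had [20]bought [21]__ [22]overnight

The marked gap is the direct object of "bought".
Its filler is the fronted wh-phrase "which letter", at word 2.
(The other dependency links word 12 to a gap after word 15.)

2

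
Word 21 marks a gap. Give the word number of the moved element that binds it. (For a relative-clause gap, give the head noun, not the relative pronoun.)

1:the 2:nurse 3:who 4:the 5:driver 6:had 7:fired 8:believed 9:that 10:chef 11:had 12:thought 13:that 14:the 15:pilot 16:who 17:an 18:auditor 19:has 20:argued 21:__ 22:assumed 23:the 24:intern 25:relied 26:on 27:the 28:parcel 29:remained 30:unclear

The gap at 21 is the subject of "assumed", inside a relative clause.
The relative pronoun is "who" (word 16); it is bound by the head noun immediately before it.
Its filler is the head noun "pilot", at word 15.

15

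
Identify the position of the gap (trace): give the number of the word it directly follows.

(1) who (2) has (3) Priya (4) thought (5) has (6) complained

4

The displaced element is "who" (word 1).
It is linked across 1 clause boundary (Ø).
It functions as the subject of "complained", so the gap sits immediately after word 4 ("thought").
Base order: Priya has thought who has complained.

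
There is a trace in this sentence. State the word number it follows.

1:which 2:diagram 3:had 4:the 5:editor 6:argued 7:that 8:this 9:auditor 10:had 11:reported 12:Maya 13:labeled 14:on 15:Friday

13

The displaced element is "which diagram" (word 2).
It is linked across 2 clause boundaries (that → Ø).
It functions as the direct object of "labeled", so the gap sits immediately after word 13 ("labeled").
Base order: The editor had argued that this auditor had reported Maya labeled which diagram on Friday.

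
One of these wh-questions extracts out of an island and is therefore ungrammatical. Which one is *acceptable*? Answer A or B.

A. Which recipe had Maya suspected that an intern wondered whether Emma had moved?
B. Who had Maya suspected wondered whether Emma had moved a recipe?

In A, the wh-phrase is extracted from inside a wh-island (introduced by "whether"), which blocks movement.
In B, the extraction path crosses only that-complement boundaries, which are transparent.
So B is grammatical.

B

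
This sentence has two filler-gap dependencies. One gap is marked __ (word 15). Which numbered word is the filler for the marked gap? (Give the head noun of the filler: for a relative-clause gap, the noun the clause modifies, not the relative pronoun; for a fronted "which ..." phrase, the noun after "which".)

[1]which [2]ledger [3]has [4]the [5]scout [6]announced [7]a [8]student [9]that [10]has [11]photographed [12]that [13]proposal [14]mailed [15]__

The marked gap is the direct object of "mailed".
Its filler is the fronted wh-phrase "which ledger", at word 2.
(The other dependency links word 8 to a gap after word 9.)

2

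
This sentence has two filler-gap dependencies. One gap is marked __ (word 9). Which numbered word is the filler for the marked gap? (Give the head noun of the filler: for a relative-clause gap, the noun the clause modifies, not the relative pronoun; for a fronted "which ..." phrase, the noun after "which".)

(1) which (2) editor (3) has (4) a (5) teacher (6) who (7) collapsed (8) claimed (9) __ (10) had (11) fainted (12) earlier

2

The marked gap is the subject of "fainted".
Its filler is the fronted wh-phrase "which editor", at word 2.
(The other dependency links word 5 to a gap after word 6.)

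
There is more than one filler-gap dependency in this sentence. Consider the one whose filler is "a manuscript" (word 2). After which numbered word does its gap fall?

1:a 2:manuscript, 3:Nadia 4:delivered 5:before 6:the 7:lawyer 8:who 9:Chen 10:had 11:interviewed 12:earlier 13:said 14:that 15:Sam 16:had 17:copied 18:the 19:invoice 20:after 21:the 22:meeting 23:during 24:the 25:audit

4

The displaced element is "a manuscript" (word 2).
It functions as the direct object of "delivered", so the gap sits immediately after word 4 ("delivered").
Base order: Nadia delivered a manuscript before the lawyer who Chen had interviewed earlier said that Sam had copied the invoice after the meeting during the audit.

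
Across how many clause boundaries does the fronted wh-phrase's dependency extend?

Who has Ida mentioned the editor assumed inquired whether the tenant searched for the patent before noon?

"who" is extracted from the subject of "inquired".
Boundaries crossed, outermost first: [Ø], [Ø] — 2 in total.

2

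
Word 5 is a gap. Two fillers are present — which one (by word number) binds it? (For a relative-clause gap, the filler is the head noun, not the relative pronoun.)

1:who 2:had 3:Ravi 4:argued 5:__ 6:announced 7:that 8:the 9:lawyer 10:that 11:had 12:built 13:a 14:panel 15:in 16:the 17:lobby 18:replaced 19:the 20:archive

The marked gap is the subject of "announced".
Its filler is the fronted wh-phrase "who", at word 1.
(The other dependency links word 9 to a gap after word 10.)

1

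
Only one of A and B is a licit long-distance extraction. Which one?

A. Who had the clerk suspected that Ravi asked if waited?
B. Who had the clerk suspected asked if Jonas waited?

B

In A, the wh-phrase is extracted from inside a wh-island (introduced by "if"), which blocks movement.
In B, the extraction path crosses only that-complement boundaries, which are transparent.
So B is grammatical.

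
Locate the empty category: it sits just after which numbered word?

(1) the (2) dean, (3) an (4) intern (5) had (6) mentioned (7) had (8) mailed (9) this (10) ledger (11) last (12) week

6

The displaced element is "the dean" (word 2).
It is linked across 1 clause boundary (Ø).
It functions as the subject of "mailed", so the gap sits immediately after word 6 ("mentioned").
Base order: An intern had mentioned that the dean had mailed this ledger last week.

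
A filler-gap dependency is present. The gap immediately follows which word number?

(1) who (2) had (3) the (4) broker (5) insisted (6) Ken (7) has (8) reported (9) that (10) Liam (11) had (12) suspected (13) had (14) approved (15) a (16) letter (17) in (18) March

12

The displaced element is "who" (word 1).
It is linked across 3 clause boundaries (Ø → that → Ø).
It functions as the subject of "approved", so the gap sits immediately after word 12 ("suspected").
Base order: The broker had insisted Ken has reported that Liam had suspected that who had approved a letter in March.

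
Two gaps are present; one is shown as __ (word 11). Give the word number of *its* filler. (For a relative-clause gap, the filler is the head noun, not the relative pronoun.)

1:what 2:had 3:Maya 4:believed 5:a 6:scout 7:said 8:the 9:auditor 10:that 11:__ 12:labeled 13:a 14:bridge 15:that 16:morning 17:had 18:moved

The marked gap is inside the relative clause, the subject of "labeled".
Its filler is the head noun "auditor" (via "that"), at word 9.
(The other dependency links word 1 to a gap after word 18.)

9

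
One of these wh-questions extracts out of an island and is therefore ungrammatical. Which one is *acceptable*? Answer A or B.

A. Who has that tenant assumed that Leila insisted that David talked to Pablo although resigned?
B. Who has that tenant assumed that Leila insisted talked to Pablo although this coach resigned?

In A, the wh-phrase is extracted from inside an adjunct island (introduced by "although"), which blocks movement.
In B, the extraction path crosses only that-complement boundaries, which are transparent.
So B is grammatical.

B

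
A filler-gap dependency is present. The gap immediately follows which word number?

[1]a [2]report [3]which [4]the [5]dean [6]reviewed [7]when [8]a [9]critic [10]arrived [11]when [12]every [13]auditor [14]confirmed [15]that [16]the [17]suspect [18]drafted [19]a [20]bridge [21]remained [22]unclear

6

The displaced element is "a report" (word 2).
It functions as the direct object of "reviewed", so the gap sits immediately after word 6 ("reviewed").
Base order: The dean reviewed a report when a critic arrived when every auditor confirmed that the suspect drafted a bridge.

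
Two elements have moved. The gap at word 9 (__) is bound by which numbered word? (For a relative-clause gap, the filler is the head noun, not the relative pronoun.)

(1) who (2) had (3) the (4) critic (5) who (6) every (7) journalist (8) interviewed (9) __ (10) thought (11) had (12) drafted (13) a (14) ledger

4

The marked gap is inside the relative clause, the direct object of "interviewed".
Its filler is the head noun "critic" (via "who"), at word 4.
(The other dependency links word 1 to a gap after word 10.)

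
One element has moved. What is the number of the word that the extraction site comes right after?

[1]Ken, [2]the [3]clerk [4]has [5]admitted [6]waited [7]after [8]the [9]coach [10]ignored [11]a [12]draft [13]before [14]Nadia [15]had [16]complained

The displaced element is "Ken" (word 1).
It is linked across 1 clause boundary (Ø).
It functions as the subject of "waited", so the gap sits immediately after word 5 ("admitted").
Base order: The clerk has admitted Ken waited after the coach ignored a draft before Nadia had complained.

5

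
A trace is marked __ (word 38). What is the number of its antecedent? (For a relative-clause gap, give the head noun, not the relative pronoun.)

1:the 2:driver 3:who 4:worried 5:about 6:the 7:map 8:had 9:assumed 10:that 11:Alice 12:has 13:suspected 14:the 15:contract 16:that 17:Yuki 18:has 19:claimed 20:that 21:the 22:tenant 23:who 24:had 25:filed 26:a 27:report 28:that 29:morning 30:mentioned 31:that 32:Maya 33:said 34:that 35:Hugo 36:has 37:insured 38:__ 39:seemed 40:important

The gap at 38 is the object of "insured", inside a relative clause.
The relative pronoun is "that" (word 16); it is bound by the head noun immediately before it.
Its filler is the head noun "contract", at word 15.

15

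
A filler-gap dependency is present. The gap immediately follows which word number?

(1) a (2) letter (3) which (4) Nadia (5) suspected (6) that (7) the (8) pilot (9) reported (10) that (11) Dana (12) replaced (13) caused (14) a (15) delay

12

The displaced element is "a letter" (word 2).
It is linked across 2 clause boundaries (that → that).
It functions as the direct object of "replaced", so the gap sits immediately after word 12 ("replaced").
Base order: Nadia suspected that the pilot reported that Dana replaced a letter.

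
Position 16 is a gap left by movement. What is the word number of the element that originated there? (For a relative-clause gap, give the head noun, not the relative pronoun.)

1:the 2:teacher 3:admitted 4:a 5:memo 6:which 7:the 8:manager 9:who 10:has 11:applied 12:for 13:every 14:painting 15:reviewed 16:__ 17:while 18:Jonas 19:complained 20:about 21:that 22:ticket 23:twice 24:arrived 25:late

5

The gap at 16 is the object of "reviewed", inside a relative clause.
The relative pronoun is "which" (word 6); it is bound by the head noun immediately before it.
Its filler is the head noun "memo", at word 5.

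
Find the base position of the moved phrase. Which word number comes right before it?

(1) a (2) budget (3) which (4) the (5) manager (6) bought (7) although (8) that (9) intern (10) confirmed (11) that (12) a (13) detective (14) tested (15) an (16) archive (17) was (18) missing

6

The displaced element is "a budget" (word 2).
It functions as the direct object of "bought", so the gap sits immediately after word 6 ("bought").
Base order: The manager bought a budget although that intern confirmed that a detective tested an archive.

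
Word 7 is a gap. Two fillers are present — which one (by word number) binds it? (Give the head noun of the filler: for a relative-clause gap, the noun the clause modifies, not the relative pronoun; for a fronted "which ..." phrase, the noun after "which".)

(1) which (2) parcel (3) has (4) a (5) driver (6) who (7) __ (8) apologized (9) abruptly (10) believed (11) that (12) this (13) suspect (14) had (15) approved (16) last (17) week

5

The marked gap is inside the relative clause, the subject of "apologized".
Its filler is the head noun "driver" (via "who"), at word 5.
(The other dependency links word 2 to a gap after word 15.)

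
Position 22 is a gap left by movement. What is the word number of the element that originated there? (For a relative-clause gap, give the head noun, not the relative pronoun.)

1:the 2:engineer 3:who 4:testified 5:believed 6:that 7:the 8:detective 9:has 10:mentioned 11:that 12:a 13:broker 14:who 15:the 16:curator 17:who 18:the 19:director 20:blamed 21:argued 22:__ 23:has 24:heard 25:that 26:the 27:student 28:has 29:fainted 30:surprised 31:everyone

13

The gap at 22 is the subject of "heard", inside a relative clause.
The relative pronoun is "who" (word 14); it is bound by the head noun immediately before it.
Its filler is the head noun "broker", at word 13.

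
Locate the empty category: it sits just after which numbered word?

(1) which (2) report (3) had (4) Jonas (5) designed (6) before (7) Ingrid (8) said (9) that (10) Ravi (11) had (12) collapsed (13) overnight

The displaced element is "which report" (word 2).
It functions as the direct object of "designed", so the gap sits immediately after word 5 ("designed").
Base order: Jonas had designed which report before Ingrid said that Ravi had collapsed overnight.

5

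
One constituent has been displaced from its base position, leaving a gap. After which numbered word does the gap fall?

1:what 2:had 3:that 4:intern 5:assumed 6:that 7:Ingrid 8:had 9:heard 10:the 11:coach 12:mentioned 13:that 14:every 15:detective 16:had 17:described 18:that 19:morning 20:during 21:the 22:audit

The displaced element is "what" (word 1).
It is linked across 3 clause boundaries (that → Ø → that).
It functions as the direct object of "described", so the gap sits immediately after word 17 ("described").
Base order: That intern had assumed that Ingrid had heard the coach mentioned that every detective had described what that morning during the audit.

17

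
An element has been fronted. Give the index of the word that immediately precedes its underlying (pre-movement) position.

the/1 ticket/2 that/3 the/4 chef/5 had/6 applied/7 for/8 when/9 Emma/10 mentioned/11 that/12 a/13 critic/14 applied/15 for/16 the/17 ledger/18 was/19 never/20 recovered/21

The displaced element is "the ticket" (word 2).
It functions as the object of the preposition "for" of "applied", so the gap sits immediately after word 8 ("for").
Base order: The chef had applied for the ticket when Emma mentioned that a critic applied for the ledger.

8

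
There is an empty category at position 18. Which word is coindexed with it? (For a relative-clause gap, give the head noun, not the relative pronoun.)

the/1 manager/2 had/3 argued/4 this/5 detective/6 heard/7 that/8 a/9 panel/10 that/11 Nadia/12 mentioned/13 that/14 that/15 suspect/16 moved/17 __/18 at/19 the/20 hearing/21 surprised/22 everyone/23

10

The gap at 18 is the object of "moved", inside a relative clause.
The relative pronoun is "that" (word 11); it is bound by the head noun immediately before it.
Its filler is the head noun "panel", at word 10.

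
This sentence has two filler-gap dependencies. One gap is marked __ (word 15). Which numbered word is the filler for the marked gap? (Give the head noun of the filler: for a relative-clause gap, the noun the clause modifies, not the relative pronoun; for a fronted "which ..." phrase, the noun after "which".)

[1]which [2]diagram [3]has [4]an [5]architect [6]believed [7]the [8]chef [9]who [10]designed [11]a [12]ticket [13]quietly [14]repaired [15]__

The marked gap is the direct object of "repaired".
Its filler is the fronted wh-phrase "which diagram", at word 2.
(The other dependency links word 8 to a gap after word 9.)

2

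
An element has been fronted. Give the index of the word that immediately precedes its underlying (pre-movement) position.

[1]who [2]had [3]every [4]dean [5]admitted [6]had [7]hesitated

5

The displaced element is "who" (word 1).
It is linked across 1 clause boundary (Ø).
It functions as the subject of "hesitated", so the gap sits immediately after word 5 ("admitted").
Base order: Every dean had admitted that who had hesitated.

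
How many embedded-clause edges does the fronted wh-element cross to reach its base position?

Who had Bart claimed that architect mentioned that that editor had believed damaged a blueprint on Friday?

3

"who" is extracted from the subject of "damaged".
Boundaries crossed, outermost first: [Ø], [that], [Ø] — 3 in total.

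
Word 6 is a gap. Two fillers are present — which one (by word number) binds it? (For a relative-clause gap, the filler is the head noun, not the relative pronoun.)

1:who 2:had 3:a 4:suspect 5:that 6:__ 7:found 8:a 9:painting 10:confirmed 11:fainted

The marked gap is inside the relative clause, the subject of "found".
Its filler is the head noun "suspect" (via "that"), at word 4.
(The other dependency links word 1 to a gap after word 10.)

4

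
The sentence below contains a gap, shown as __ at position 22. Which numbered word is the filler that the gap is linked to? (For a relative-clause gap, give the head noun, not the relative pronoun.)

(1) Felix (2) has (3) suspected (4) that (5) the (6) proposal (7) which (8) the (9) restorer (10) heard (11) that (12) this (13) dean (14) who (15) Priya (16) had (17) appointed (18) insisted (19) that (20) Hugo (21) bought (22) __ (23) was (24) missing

6

The gap at 22 is the object of "bought", inside a relative clause.
The relative pronoun is "which" (word 7); it is bound by the head noun immediately before it.
Its filler is the head noun "proposal", at word 6.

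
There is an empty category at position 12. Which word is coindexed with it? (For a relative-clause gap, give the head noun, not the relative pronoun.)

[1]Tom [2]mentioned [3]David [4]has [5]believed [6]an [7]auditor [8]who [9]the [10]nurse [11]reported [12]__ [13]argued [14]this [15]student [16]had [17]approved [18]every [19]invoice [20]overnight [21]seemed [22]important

7

The gap at 12 is the subject of "argued", inside a relative clause.
The relative pronoun is "who" (word 8); it is bound by the head noun immediately before it.
Its filler is the head noun "auditor", at word 7.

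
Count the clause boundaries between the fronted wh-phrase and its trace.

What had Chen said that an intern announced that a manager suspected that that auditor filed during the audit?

3

"what" is extracted from the object of "filed".
Boundaries crossed, outermost first: [that], [that], [that] — 3 in total.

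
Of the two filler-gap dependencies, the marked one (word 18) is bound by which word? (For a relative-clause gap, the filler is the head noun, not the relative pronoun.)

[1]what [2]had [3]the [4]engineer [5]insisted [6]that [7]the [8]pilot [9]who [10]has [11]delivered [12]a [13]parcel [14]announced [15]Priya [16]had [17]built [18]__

1

The marked gap is the direct object of "built".
Its filler is the fronted wh-phrase "what", at word 1.
(The other dependency links word 8 to a gap after word 9.)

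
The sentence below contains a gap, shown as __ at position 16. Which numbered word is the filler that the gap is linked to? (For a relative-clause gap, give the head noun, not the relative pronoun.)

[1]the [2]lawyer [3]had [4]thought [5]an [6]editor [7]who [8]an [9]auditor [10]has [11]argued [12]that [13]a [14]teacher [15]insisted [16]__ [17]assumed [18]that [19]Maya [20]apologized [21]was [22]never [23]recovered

The gap at 16 is the subject of "assumed", inside a relative clause.
The relative pronoun is "who" (word 7); it is bound by the head noun immediately before it.
Its filler is the head noun "editor", at word 6.

6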